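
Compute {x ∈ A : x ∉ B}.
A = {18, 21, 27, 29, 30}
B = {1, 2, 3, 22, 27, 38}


Set A = {18, 21, 27, 29, 30}
Set B = {1, 2, 3, 22, 27, 38}
Check each element of A against B:
18 ∉ B (include), 21 ∉ B (include), 27 ∈ B, 29 ∉ B (include), 30 ∉ B (include)
Elements of A not in B: {18, 21, 29, 30}

{18, 21, 29, 30}


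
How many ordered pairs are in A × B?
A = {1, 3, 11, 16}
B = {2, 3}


Set A = {1, 3, 11, 16} has 4 elements.
Set B = {2, 3} has 2 elements.
|A × B| = |A| × |B| = 4 × 2 = 8

8


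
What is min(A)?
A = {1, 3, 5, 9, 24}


Set A = {1, 3, 5, 9, 24}
Elements in ascending order: 1, 3, 5, 9, 24
The smallest element is 1.

1


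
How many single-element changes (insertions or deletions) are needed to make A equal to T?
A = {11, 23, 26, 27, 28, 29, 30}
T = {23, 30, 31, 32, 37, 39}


Set A = {11, 23, 26, 27, 28, 29, 30}
Set T = {23, 30, 31, 32, 37, 39}
Elements to remove from A (in A, not in T): {11, 26, 27, 28, 29} → 5 removals
Elements to add to A (in T, not in A): {31, 32, 37, 39} → 4 additions
Total edits = 5 + 4 = 9

9


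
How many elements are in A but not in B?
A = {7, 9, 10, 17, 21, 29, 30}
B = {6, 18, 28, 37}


Set A = {7, 9, 10, 17, 21, 29, 30}
Set B = {6, 18, 28, 37}
A \ B = {7, 9, 10, 17, 21, 29, 30}
|A \ B| = 7

7


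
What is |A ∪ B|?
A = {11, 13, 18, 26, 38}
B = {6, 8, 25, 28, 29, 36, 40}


Set A = {11, 13, 18, 26, 38}, |A| = 5
Set B = {6, 8, 25, 28, 29, 36, 40}, |B| = 7
A ∩ B = {}, |A ∩ B| = 0
|A ∪ B| = |A| + |B| - |A ∩ B| = 5 + 7 - 0 = 12

12


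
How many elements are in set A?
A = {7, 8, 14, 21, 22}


Set A = {7, 8, 14, 21, 22}
Listing elements: 7, 8, 14, 21, 22
Counting: 5 elements
|A| = 5

5


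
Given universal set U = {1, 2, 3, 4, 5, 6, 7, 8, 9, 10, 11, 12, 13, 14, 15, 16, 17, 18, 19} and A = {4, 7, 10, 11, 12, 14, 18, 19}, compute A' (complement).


Universal set U = {1, 2, 3, 4, 5, 6, 7, 8, 9, 10, 11, 12, 13, 14, 15, 16, 17, 18, 19}
Set A = {4, 7, 10, 11, 12, 14, 18, 19}
A' = U \ A = elements in U but not in A
Checking each element of U:
1 (not in A, include), 2 (not in A, include), 3 (not in A, include), 4 (in A, exclude), 5 (not in A, include), 6 (not in A, include), 7 (in A, exclude), 8 (not in A, include), 9 (not in A, include), 10 (in A, exclude), 11 (in A, exclude), 12 (in A, exclude), 13 (not in A, include), 14 (in A, exclude), 15 (not in A, include), 16 (not in A, include), 17 (not in A, include), 18 (in A, exclude), 19 (in A, exclude)
A' = {1, 2, 3, 5, 6, 8, 9, 13, 15, 16, 17}

{1, 2, 3, 5, 6, 8, 9, 13, 15, 16, 17}


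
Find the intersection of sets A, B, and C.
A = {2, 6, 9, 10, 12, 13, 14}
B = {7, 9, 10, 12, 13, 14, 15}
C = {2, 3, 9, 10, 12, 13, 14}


Set A = {2, 6, 9, 10, 12, 13, 14}
Set B = {7, 9, 10, 12, 13, 14, 15}
Set C = {2, 3, 9, 10, 12, 13, 14}
First, A ∩ B = {9, 10, 12, 13, 14}
Then, (A ∩ B) ∩ C = {9, 10, 12, 13, 14}

{9, 10, 12, 13, 14}


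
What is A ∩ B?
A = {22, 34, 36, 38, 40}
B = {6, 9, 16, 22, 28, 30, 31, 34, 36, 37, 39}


Set A = {22, 34, 36, 38, 40}
Set B = {6, 9, 16, 22, 28, 30, 31, 34, 36, 37, 39}
A ∩ B includes only elements in both sets.
Check each element of A against B:
22 ✓, 34 ✓, 36 ✓, 38 ✗, 40 ✗
A ∩ B = {22, 34, 36}

{22, 34, 36}


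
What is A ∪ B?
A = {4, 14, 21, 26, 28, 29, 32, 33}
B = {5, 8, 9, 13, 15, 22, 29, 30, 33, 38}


Set A = {4, 14, 21, 26, 28, 29, 32, 33}
Set B = {5, 8, 9, 13, 15, 22, 29, 30, 33, 38}
A ∪ B includes all elements in either set.
Elements from A: {4, 14, 21, 26, 28, 29, 32, 33}
Elements from B not already included: {5, 8, 9, 13, 15, 22, 30, 38}
A ∪ B = {4, 5, 8, 9, 13, 14, 15, 21, 22, 26, 28, 29, 30, 32, 33, 38}

{4, 5, 8, 9, 13, 14, 15, 21, 22, 26, 28, 29, 30, 32, 33, 38}


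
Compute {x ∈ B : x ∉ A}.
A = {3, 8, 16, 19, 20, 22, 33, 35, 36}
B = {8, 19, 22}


Set A = {3, 8, 16, 19, 20, 22, 33, 35, 36}
Set B = {8, 19, 22}
Check each element of B against A:
8 ∈ A, 19 ∈ A, 22 ∈ A
Elements of B not in A: {}

{}


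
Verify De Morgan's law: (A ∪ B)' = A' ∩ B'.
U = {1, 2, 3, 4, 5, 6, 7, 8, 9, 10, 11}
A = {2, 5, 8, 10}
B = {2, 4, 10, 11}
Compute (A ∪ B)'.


U = {1, 2, 3, 4, 5, 6, 7, 8, 9, 10, 11}
A = {2, 5, 8, 10}, B = {2, 4, 10, 11}
A ∪ B = {2, 4, 5, 8, 10, 11}
(A ∪ B)' = U \ (A ∪ B) = {1, 3, 6, 7, 9}
Verification via A' ∩ B': A' = {1, 3, 4, 6, 7, 9, 11}, B' = {1, 3, 5, 6, 7, 8, 9}
A' ∩ B' = {1, 3, 6, 7, 9} ✓

{1, 3, 6, 7, 9}


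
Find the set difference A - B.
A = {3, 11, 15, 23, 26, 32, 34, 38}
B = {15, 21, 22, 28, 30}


Set A = {3, 11, 15, 23, 26, 32, 34, 38}
Set B = {15, 21, 22, 28, 30}
A \ B includes elements in A that are not in B.
Check each element of A:
3 (not in B, keep), 11 (not in B, keep), 15 (in B, remove), 23 (not in B, keep), 26 (not in B, keep), 32 (not in B, keep), 34 (not in B, keep), 38 (not in B, keep)
A \ B = {3, 11, 23, 26, 32, 34, 38}

{3, 11, 23, 26, 32, 34, 38}


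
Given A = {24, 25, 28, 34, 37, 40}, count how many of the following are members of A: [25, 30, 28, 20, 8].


Set A = {24, 25, 28, 34, 37, 40}
Candidates: [25, 30, 28, 20, 8]
Check each candidate:
25 ∈ A, 30 ∉ A, 28 ∈ A, 20 ∉ A, 8 ∉ A
Count of candidates in A: 2

2


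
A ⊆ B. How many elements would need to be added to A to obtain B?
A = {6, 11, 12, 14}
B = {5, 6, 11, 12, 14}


Set A = {6, 11, 12, 14}, |A| = 4
Set B = {5, 6, 11, 12, 14}, |B| = 5
Since A ⊆ B: B \ A = {5}
|B| - |A| = 5 - 4 = 1

1


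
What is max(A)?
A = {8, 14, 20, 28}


Set A = {8, 14, 20, 28}
Elements in ascending order: 8, 14, 20, 28
The largest element is 28.

28


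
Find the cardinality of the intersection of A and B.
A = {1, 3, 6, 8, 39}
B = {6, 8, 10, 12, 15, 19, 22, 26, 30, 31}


Set A = {1, 3, 6, 8, 39}
Set B = {6, 8, 10, 12, 15, 19, 22, 26, 30, 31}
A ∩ B = {6, 8}
|A ∩ B| = 2

2


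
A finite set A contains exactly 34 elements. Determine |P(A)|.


The set has 34 elements.
The power set contains all possible subsets.
|P(A)| = 2^|A| = 2^34 = 17179869184

17179869184


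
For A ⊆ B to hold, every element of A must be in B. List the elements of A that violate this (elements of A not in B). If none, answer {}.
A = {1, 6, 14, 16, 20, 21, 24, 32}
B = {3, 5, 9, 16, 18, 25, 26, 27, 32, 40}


Set A = {1, 6, 14, 16, 20, 21, 24, 32}
Set B = {3, 5, 9, 16, 18, 25, 26, 27, 32, 40}
Check each element of A against B:
1 ∉ B (include), 6 ∉ B (include), 14 ∉ B (include), 16 ∈ B, 20 ∉ B (include), 21 ∉ B (include), 24 ∉ B (include), 32 ∈ B
Elements of A not in B: {1, 6, 14, 20, 21, 24}

{1, 6, 14, 20, 21, 24}


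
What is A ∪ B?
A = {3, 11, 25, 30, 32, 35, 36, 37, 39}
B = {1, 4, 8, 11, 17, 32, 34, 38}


Set A = {3, 11, 25, 30, 32, 35, 36, 37, 39}
Set B = {1, 4, 8, 11, 17, 32, 34, 38}
A ∪ B includes all elements in either set.
Elements from A: {3, 11, 25, 30, 32, 35, 36, 37, 39}
Elements from B not already included: {1, 4, 8, 17, 34, 38}
A ∪ B = {1, 3, 4, 8, 11, 17, 25, 30, 32, 34, 35, 36, 37, 38, 39}

{1, 3, 4, 8, 11, 17, 25, 30, 32, 34, 35, 36, 37, 38, 39}


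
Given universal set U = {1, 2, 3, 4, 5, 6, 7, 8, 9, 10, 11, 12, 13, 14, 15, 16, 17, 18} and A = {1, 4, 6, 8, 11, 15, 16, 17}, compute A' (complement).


Universal set U = {1, 2, 3, 4, 5, 6, 7, 8, 9, 10, 11, 12, 13, 14, 15, 16, 17, 18}
Set A = {1, 4, 6, 8, 11, 15, 16, 17}
A' = U \ A = elements in U but not in A
Checking each element of U:
1 (in A, exclude), 2 (not in A, include), 3 (not in A, include), 4 (in A, exclude), 5 (not in A, include), 6 (in A, exclude), 7 (not in A, include), 8 (in A, exclude), 9 (not in A, include), 10 (not in A, include), 11 (in A, exclude), 12 (not in A, include), 13 (not in A, include), 14 (not in A, include), 15 (in A, exclude), 16 (in A, exclude), 17 (in A, exclude), 18 (not in A, include)
A' = {2, 3, 5, 7, 9, 10, 12, 13, 14, 18}

{2, 3, 5, 7, 9, 10, 12, 13, 14, 18}


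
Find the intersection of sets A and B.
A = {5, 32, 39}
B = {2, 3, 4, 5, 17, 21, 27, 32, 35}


Set A = {5, 32, 39}
Set B = {2, 3, 4, 5, 17, 21, 27, 32, 35}
A ∩ B includes only elements in both sets.
Check each element of A against B:
5 ✓, 32 ✓, 39 ✗
A ∩ B = {5, 32}

{5, 32}


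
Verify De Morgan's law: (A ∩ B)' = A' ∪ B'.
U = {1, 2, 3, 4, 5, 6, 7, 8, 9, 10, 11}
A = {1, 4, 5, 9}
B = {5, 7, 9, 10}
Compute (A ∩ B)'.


U = {1, 2, 3, 4, 5, 6, 7, 8, 9, 10, 11}
A = {1, 4, 5, 9}, B = {5, 7, 9, 10}
A ∩ B = {5, 9}
(A ∩ B)' = U \ (A ∩ B) = {1, 2, 3, 4, 6, 7, 8, 10, 11}
Verification via A' ∪ B': A' = {2, 3, 6, 7, 8, 10, 11}, B' = {1, 2, 3, 4, 6, 8, 11}
A' ∪ B' = {1, 2, 3, 4, 6, 7, 8, 10, 11} ✓

{1, 2, 3, 4, 6, 7, 8, 10, 11}


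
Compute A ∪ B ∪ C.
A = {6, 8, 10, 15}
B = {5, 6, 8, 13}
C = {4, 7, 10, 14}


Set A = {6, 8, 10, 15}
Set B = {5, 6, 8, 13}
Set C = {4, 7, 10, 14}
First, A ∪ B = {5, 6, 8, 10, 13, 15}
Then, (A ∪ B) ∪ C = {4, 5, 6, 7, 8, 10, 13, 14, 15}

{4, 5, 6, 7, 8, 10, 13, 14, 15}


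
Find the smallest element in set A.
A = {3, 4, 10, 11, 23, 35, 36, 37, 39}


Set A = {3, 4, 10, 11, 23, 35, 36, 37, 39}
Elements in ascending order: 3, 4, 10, 11, 23, 35, 36, 37, 39
The smallest element is 3.

3


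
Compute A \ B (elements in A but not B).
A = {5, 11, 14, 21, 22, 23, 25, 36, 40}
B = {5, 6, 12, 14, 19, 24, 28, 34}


Set A = {5, 11, 14, 21, 22, 23, 25, 36, 40}
Set B = {5, 6, 12, 14, 19, 24, 28, 34}
A \ B includes elements in A that are not in B.
Check each element of A:
5 (in B, remove), 11 (not in B, keep), 14 (in B, remove), 21 (not in B, keep), 22 (not in B, keep), 23 (not in B, keep), 25 (not in B, keep), 36 (not in B, keep), 40 (not in B, keep)
A \ B = {11, 21, 22, 23, 25, 36, 40}

{11, 21, 22, 23, 25, 36, 40}


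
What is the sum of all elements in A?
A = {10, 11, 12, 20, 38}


Set A = {10, 11, 12, 20, 38}
Sum = 10 + 11 + 12 + 20 + 38 = 91

91


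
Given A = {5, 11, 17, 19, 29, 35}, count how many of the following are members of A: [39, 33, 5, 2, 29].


Set A = {5, 11, 17, 19, 29, 35}
Candidates: [39, 33, 5, 2, 29]
Check each candidate:
39 ∉ A, 33 ∉ A, 5 ∈ A, 2 ∉ A, 29 ∈ A
Count of candidates in A: 2

2


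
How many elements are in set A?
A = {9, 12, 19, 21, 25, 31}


Set A = {9, 12, 19, 21, 25, 31}
Listing elements: 9, 12, 19, 21, 25, 31
Counting: 6 elements
|A| = 6

6


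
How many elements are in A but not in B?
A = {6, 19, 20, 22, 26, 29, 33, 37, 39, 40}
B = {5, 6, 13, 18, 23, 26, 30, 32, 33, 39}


Set A = {6, 19, 20, 22, 26, 29, 33, 37, 39, 40}
Set B = {5, 6, 13, 18, 23, 26, 30, 32, 33, 39}
A \ B = {19, 20, 22, 29, 37, 40}
|A \ B| = 6

6


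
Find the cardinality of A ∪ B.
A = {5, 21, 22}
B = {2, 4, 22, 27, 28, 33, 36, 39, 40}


Set A = {5, 21, 22}, |A| = 3
Set B = {2, 4, 22, 27, 28, 33, 36, 39, 40}, |B| = 9
A ∩ B = {22}, |A ∩ B| = 1
|A ∪ B| = |A| + |B| - |A ∩ B| = 3 + 9 - 1 = 11

11


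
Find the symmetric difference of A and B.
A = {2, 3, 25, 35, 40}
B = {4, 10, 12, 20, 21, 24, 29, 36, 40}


Set A = {2, 3, 25, 35, 40}
Set B = {4, 10, 12, 20, 21, 24, 29, 36, 40}
A △ B = (A \ B) ∪ (B \ A)
Elements in A but not B: {2, 3, 25, 35}
Elements in B but not A: {4, 10, 12, 20, 21, 24, 29, 36}
A △ B = {2, 3, 4, 10, 12, 20, 21, 24, 25, 29, 35, 36}

{2, 3, 4, 10, 12, 20, 21, 24, 25, 29, 35, 36}


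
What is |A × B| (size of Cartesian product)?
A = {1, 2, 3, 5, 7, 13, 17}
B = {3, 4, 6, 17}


Set A = {1, 2, 3, 5, 7, 13, 17} has 7 elements.
Set B = {3, 4, 6, 17} has 4 elements.
|A × B| = |A| × |B| = 7 × 4 = 28

28


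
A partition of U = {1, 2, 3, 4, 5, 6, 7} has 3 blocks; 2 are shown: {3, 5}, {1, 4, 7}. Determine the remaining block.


U = {1, 2, 3, 4, 5, 6, 7}
Shown blocks: {3, 5}, {1, 4, 7}
A partition's blocks are pairwise disjoint and cover U, so the missing block = U \ (union of shown blocks).
Union of shown blocks: {1, 3, 4, 5, 7}
Missing block = U \ (union) = {2, 6}

{2, 6}


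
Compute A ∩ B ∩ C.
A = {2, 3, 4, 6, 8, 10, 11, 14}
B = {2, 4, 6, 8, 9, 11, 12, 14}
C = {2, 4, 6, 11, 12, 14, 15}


Set A = {2, 3, 4, 6, 8, 10, 11, 14}
Set B = {2, 4, 6, 8, 9, 11, 12, 14}
Set C = {2, 4, 6, 11, 12, 14, 15}
First, A ∩ B = {2, 4, 6, 8, 11, 14}
Then, (A ∩ B) ∩ C = {2, 4, 6, 11, 14}

{2, 4, 6, 11, 14}


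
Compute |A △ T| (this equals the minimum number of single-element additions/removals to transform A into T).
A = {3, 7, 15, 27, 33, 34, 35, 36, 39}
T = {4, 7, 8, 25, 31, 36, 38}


Set A = {3, 7, 15, 27, 33, 34, 35, 36, 39}
Set T = {4, 7, 8, 25, 31, 36, 38}
Elements to remove from A (in A, not in T): {3, 15, 27, 33, 34, 35, 39} → 7 removals
Elements to add to A (in T, not in A): {4, 8, 25, 31, 38} → 5 additions
Total edits = 7 + 5 = 12

12


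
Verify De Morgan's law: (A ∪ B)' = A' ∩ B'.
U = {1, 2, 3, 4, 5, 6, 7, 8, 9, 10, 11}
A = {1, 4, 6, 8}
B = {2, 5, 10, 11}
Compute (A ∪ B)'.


U = {1, 2, 3, 4, 5, 6, 7, 8, 9, 10, 11}
A = {1, 4, 6, 8}, B = {2, 5, 10, 11}
A ∪ B = {1, 2, 4, 5, 6, 8, 10, 11}
(A ∪ B)' = U \ (A ∪ B) = {3, 7, 9}
Verification via A' ∩ B': A' = {2, 3, 5, 7, 9, 10, 11}, B' = {1, 3, 4, 6, 7, 8, 9}
A' ∩ B' = {3, 7, 9} ✓

{3, 7, 9}


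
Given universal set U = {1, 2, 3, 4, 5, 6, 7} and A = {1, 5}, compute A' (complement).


Universal set U = {1, 2, 3, 4, 5, 6, 7}
Set A = {1, 5}
A' = U \ A = elements in U but not in A
Checking each element of U:
1 (in A, exclude), 2 (not in A, include), 3 (not in A, include), 4 (not in A, include), 5 (in A, exclude), 6 (not in A, include), 7 (not in A, include)
A' = {2, 3, 4, 6, 7}

{2, 3, 4, 6, 7}


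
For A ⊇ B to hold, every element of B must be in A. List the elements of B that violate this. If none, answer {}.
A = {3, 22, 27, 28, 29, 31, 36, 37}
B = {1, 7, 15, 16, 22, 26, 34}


Set A = {3, 22, 27, 28, 29, 31, 36, 37}
Set B = {1, 7, 15, 16, 22, 26, 34}
Check each element of B against A:
1 ∉ A (include), 7 ∉ A (include), 15 ∉ A (include), 16 ∉ A (include), 22 ∈ A, 26 ∉ A (include), 34 ∉ A (include)
Elements of B not in A: {1, 7, 15, 16, 26, 34}

{1, 7, 15, 16, 26, 34}


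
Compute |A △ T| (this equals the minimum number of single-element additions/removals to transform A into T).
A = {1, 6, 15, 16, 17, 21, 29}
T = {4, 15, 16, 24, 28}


Set A = {1, 6, 15, 16, 17, 21, 29}
Set T = {4, 15, 16, 24, 28}
Elements to remove from A (in A, not in T): {1, 6, 17, 21, 29} → 5 removals
Elements to add to A (in T, not in A): {4, 24, 28} → 3 additions
Total edits = 5 + 3 = 8

8


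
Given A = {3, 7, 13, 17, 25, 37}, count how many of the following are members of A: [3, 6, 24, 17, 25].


Set A = {3, 7, 13, 17, 25, 37}
Candidates: [3, 6, 24, 17, 25]
Check each candidate:
3 ∈ A, 6 ∉ A, 24 ∉ A, 17 ∈ A, 25 ∈ A
Count of candidates in A: 3

3


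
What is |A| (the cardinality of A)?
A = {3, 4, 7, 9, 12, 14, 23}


Set A = {3, 4, 7, 9, 12, 14, 23}
Listing elements: 3, 4, 7, 9, 12, 14, 23
Counting: 7 elements
|A| = 7

7


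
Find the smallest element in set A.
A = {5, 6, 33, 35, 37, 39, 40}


Set A = {5, 6, 33, 35, 37, 39, 40}
Elements in ascending order: 5, 6, 33, 35, 37, 39, 40
The smallest element is 5.

5


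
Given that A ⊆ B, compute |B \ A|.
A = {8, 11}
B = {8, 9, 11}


Set A = {8, 11}, |A| = 2
Set B = {8, 9, 11}, |B| = 3
Since A ⊆ B: B \ A = {9}
|B| - |A| = 3 - 2 = 1

1


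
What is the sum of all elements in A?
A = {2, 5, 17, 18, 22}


Set A = {2, 5, 17, 18, 22}
Sum = 2 + 5 + 17 + 18 + 22 = 64

64


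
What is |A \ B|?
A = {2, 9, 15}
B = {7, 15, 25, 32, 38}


Set A = {2, 9, 15}
Set B = {7, 15, 25, 32, 38}
A \ B = {2, 9}
|A \ B| = 2

2


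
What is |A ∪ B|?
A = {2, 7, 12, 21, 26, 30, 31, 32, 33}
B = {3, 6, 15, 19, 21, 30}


Set A = {2, 7, 12, 21, 26, 30, 31, 32, 33}, |A| = 9
Set B = {3, 6, 15, 19, 21, 30}, |B| = 6
A ∩ B = {21, 30}, |A ∩ B| = 2
|A ∪ B| = |A| + |B| - |A ∩ B| = 9 + 6 - 2 = 13

13


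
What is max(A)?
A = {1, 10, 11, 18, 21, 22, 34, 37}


Set A = {1, 10, 11, 18, 21, 22, 34, 37}
Elements in ascending order: 1, 10, 11, 18, 21, 22, 34, 37
The largest element is 37.

37


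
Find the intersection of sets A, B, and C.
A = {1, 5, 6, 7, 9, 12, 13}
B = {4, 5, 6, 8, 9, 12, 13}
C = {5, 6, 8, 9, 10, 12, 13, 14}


Set A = {1, 5, 6, 7, 9, 12, 13}
Set B = {4, 5, 6, 8, 9, 12, 13}
Set C = {5, 6, 8, 9, 10, 12, 13, 14}
First, A ∩ B = {5, 6, 9, 12, 13}
Then, (A ∩ B) ∩ C = {5, 6, 9, 12, 13}

{5, 6, 9, 12, 13}


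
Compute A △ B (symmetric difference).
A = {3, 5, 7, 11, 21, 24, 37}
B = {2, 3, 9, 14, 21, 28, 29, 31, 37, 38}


Set A = {3, 5, 7, 11, 21, 24, 37}
Set B = {2, 3, 9, 14, 21, 28, 29, 31, 37, 38}
A △ B = (A \ B) ∪ (B \ A)
Elements in A but not B: {5, 7, 11, 24}
Elements in B but not A: {2, 9, 14, 28, 29, 31, 38}
A △ B = {2, 5, 7, 9, 11, 14, 24, 28, 29, 31, 38}

{2, 5, 7, 9, 11, 14, 24, 28, 29, 31, 38}


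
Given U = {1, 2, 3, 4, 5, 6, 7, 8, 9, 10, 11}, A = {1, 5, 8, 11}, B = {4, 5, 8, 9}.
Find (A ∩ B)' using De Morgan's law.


U = {1, 2, 3, 4, 5, 6, 7, 8, 9, 10, 11}
A = {1, 5, 8, 11}, B = {4, 5, 8, 9}
A ∩ B = {5, 8}
(A ∩ B)' = U \ (A ∩ B) = {1, 2, 3, 4, 6, 7, 9, 10, 11}
Verification via A' ∪ B': A' = {2, 3, 4, 6, 7, 9, 10}, B' = {1, 2, 3, 6, 7, 10, 11}
A' ∪ B' = {1, 2, 3, 4, 6, 7, 9, 10, 11} ✓

{1, 2, 3, 4, 6, 7, 9, 10, 11}


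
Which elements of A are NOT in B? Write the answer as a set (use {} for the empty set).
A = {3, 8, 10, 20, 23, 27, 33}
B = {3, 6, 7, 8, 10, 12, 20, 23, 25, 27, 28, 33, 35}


Set A = {3, 8, 10, 20, 23, 27, 33}
Set B = {3, 6, 7, 8, 10, 12, 20, 23, 25, 27, 28, 33, 35}
Check each element of A against B:
3 ∈ B, 8 ∈ B, 10 ∈ B, 20 ∈ B, 23 ∈ B, 27 ∈ B, 33 ∈ B
Elements of A not in B: {}

{}


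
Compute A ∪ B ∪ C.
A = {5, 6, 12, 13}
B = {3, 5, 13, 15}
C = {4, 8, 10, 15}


Set A = {5, 6, 12, 13}
Set B = {3, 5, 13, 15}
Set C = {4, 8, 10, 15}
First, A ∪ B = {3, 5, 6, 12, 13, 15}
Then, (A ∪ B) ∪ C = {3, 4, 5, 6, 8, 10, 12, 13, 15}

{3, 4, 5, 6, 8, 10, 12, 13, 15}


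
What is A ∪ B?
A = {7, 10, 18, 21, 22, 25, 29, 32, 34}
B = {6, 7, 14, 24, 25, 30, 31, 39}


Set A = {7, 10, 18, 21, 22, 25, 29, 32, 34}
Set B = {6, 7, 14, 24, 25, 30, 31, 39}
A ∪ B includes all elements in either set.
Elements from A: {7, 10, 18, 21, 22, 25, 29, 32, 34}
Elements from B not already included: {6, 14, 24, 30, 31, 39}
A ∪ B = {6, 7, 10, 14, 18, 21, 22, 24, 25, 29, 30, 31, 32, 34, 39}

{6, 7, 10, 14, 18, 21, 22, 24, 25, 29, 30, 31, 32, 34, 39}


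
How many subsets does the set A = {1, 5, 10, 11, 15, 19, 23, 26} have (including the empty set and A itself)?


Set A = {1, 5, 10, 11, 15, 19, 23, 26}
|A| = 8
The power set P(A) contains all subsets of A.
|P(A)| = 2^|A| = 2^8 = 256

256


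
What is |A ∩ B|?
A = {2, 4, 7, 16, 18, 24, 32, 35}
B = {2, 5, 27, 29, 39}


Set A = {2, 4, 7, 16, 18, 24, 32, 35}
Set B = {2, 5, 27, 29, 39}
A ∩ B = {2}
|A ∩ B| = 1

1


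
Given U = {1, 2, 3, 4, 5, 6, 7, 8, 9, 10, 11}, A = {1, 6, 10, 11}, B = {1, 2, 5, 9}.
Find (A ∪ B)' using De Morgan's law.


U = {1, 2, 3, 4, 5, 6, 7, 8, 9, 10, 11}
A = {1, 6, 10, 11}, B = {1, 2, 5, 9}
A ∪ B = {1, 2, 5, 6, 9, 10, 11}
(A ∪ B)' = U \ (A ∪ B) = {3, 4, 7, 8}
Verification via A' ∩ B': A' = {2, 3, 4, 5, 7, 8, 9}, B' = {3, 4, 6, 7, 8, 10, 11}
A' ∩ B' = {3, 4, 7, 8} ✓

{3, 4, 7, 8}


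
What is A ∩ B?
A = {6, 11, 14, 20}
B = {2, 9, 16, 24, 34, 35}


Set A = {6, 11, 14, 20}
Set B = {2, 9, 16, 24, 34, 35}
A ∩ B includes only elements in both sets.
Check each element of A against B:
6 ✗, 11 ✗, 14 ✗, 20 ✗
A ∩ B = {}

{}


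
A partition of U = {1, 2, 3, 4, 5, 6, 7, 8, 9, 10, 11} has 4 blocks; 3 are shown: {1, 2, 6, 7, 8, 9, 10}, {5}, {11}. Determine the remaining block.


U = {1, 2, 3, 4, 5, 6, 7, 8, 9, 10, 11}
Shown blocks: {1, 2, 6, 7, 8, 9, 10}, {5}, {11}
A partition's blocks are pairwise disjoint and cover U, so the missing block = U \ (union of shown blocks).
Union of shown blocks: {1, 2, 5, 6, 7, 8, 9, 10, 11}
Missing block = U \ (union) = {3, 4}

{3, 4}


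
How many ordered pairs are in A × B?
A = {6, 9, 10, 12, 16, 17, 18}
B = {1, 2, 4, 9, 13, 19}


Set A = {6, 9, 10, 12, 16, 17, 18} has 7 elements.
Set B = {1, 2, 4, 9, 13, 19} has 6 elements.
|A × B| = |A| × |B| = 7 × 6 = 42

42


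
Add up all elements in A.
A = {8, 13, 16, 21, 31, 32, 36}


Set A = {8, 13, 16, 21, 31, 32, 36}
Sum = 8 + 13 + 16 + 21 + 31 + 32 + 36 = 157

157


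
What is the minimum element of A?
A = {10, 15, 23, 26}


Set A = {10, 15, 23, 26}
Elements in ascending order: 10, 15, 23, 26
The smallest element is 10.

10


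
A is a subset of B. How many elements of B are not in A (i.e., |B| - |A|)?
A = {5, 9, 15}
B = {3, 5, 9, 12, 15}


Set A = {5, 9, 15}, |A| = 3
Set B = {3, 5, 9, 12, 15}, |B| = 5
Since A ⊆ B: B \ A = {3, 12}
|B| - |A| = 5 - 3 = 2

2


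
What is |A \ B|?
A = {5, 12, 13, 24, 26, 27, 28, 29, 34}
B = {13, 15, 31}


Set A = {5, 12, 13, 24, 26, 27, 28, 29, 34}
Set B = {13, 15, 31}
A \ B = {5, 12, 24, 26, 27, 28, 29, 34}
|A \ B| = 8

8


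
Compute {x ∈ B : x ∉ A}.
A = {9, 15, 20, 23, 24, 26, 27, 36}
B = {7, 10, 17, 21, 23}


Set A = {9, 15, 20, 23, 24, 26, 27, 36}
Set B = {7, 10, 17, 21, 23}
Check each element of B against A:
7 ∉ A (include), 10 ∉ A (include), 17 ∉ A (include), 21 ∉ A (include), 23 ∈ A
Elements of B not in A: {7, 10, 17, 21}

{7, 10, 17, 21}


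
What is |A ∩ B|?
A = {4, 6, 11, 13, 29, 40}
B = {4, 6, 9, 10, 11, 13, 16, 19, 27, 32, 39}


Set A = {4, 6, 11, 13, 29, 40}
Set B = {4, 6, 9, 10, 11, 13, 16, 19, 27, 32, 39}
A ∩ B = {4, 6, 11, 13}
|A ∩ B| = 4

4


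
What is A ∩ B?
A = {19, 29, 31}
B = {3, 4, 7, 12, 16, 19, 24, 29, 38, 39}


Set A = {19, 29, 31}
Set B = {3, 4, 7, 12, 16, 19, 24, 29, 38, 39}
A ∩ B includes only elements in both sets.
Check each element of A against B:
19 ✓, 29 ✓, 31 ✗
A ∩ B = {19, 29}

{19, 29}


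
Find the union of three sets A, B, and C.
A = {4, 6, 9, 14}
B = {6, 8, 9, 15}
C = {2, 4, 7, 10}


Set A = {4, 6, 9, 14}
Set B = {6, 8, 9, 15}
Set C = {2, 4, 7, 10}
First, A ∪ B = {4, 6, 8, 9, 14, 15}
Then, (A ∪ B) ∪ C = {2, 4, 6, 7, 8, 9, 10, 14, 15}

{2, 4, 6, 7, 8, 9, 10, 14, 15}


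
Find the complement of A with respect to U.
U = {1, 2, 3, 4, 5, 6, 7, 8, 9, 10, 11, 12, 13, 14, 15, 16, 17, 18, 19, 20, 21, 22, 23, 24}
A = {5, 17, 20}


Universal set U = {1, 2, 3, 4, 5, 6, 7, 8, 9, 10, 11, 12, 13, 14, 15, 16, 17, 18, 19, 20, 21, 22, 23, 24}
Set A = {5, 17, 20}
A' = U \ A = elements in U but not in A
Checking each element of U:
1 (not in A, include), 2 (not in A, include), 3 (not in A, include), 4 (not in A, include), 5 (in A, exclude), 6 (not in A, include), 7 (not in A, include), 8 (not in A, include), 9 (not in A, include), 10 (not in A, include), 11 (not in A, include), 12 (not in A, include), 13 (not in A, include), 14 (not in A, include), 15 (not in A, include), 16 (not in A, include), 17 (in A, exclude), 18 (not in A, include), 19 (not in A, include), 20 (in A, exclude), 21 (not in A, include), 22 (not in A, include), 23 (not in A, include), 24 (not in A, include)
A' = {1, 2, 3, 4, 6, 7, 8, 9, 10, 11, 12, 13, 14, 15, 16, 18, 19, 21, 22, 23, 24}

{1, 2, 3, 4, 6, 7, 8, 9, 10, 11, 12, 13, 14, 15, 16, 18, 19, 21, 22, 23, 24}


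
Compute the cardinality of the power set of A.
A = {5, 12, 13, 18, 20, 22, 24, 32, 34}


Set A = {5, 12, 13, 18, 20, 22, 24, 32, 34}
|A| = 9
The power set P(A) contains all subsets of A.
|P(A)| = 2^|A| = 2^9 = 512

512


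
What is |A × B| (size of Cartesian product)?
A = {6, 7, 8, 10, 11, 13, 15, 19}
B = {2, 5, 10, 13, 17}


Set A = {6, 7, 8, 10, 11, 13, 15, 19} has 8 elements.
Set B = {2, 5, 10, 13, 17} has 5 elements.
|A × B| = |A| × |B| = 8 × 5 = 40

40


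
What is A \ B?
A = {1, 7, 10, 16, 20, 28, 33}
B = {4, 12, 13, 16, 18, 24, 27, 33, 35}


Set A = {1, 7, 10, 16, 20, 28, 33}
Set B = {4, 12, 13, 16, 18, 24, 27, 33, 35}
A \ B includes elements in A that are not in B.
Check each element of A:
1 (not in B, keep), 7 (not in B, keep), 10 (not in B, keep), 16 (in B, remove), 20 (not in B, keep), 28 (not in B, keep), 33 (in B, remove)
A \ B = {1, 7, 10, 20, 28}

{1, 7, 10, 20, 28}


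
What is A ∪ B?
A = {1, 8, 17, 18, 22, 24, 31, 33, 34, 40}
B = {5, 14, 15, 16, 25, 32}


Set A = {1, 8, 17, 18, 22, 24, 31, 33, 34, 40}
Set B = {5, 14, 15, 16, 25, 32}
A ∪ B includes all elements in either set.
Elements from A: {1, 8, 17, 18, 22, 24, 31, 33, 34, 40}
Elements from B not already included: {5, 14, 15, 16, 25, 32}
A ∪ B = {1, 5, 8, 14, 15, 16, 17, 18, 22, 24, 25, 31, 32, 33, 34, 40}

{1, 5, 8, 14, 15, 16, 17, 18, 22, 24, 25, 31, 32, 33, 34, 40}


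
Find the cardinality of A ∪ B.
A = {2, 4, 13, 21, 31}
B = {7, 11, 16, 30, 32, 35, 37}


Set A = {2, 4, 13, 21, 31}, |A| = 5
Set B = {7, 11, 16, 30, 32, 35, 37}, |B| = 7
A ∩ B = {}, |A ∩ B| = 0
|A ∪ B| = |A| + |B| - |A ∩ B| = 5 + 7 - 0 = 12

12


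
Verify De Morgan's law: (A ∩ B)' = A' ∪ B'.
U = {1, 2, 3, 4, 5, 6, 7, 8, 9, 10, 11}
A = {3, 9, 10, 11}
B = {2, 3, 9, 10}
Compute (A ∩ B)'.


U = {1, 2, 3, 4, 5, 6, 7, 8, 9, 10, 11}
A = {3, 9, 10, 11}, B = {2, 3, 9, 10}
A ∩ B = {3, 9, 10}
(A ∩ B)' = U \ (A ∩ B) = {1, 2, 4, 5, 6, 7, 8, 11}
Verification via A' ∪ B': A' = {1, 2, 4, 5, 6, 7, 8}, B' = {1, 4, 5, 6, 7, 8, 11}
A' ∪ B' = {1, 2, 4, 5, 6, 7, 8, 11} ✓

{1, 2, 4, 5, 6, 7, 8, 11}


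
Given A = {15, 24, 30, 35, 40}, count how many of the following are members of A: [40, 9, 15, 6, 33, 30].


Set A = {15, 24, 30, 35, 40}
Candidates: [40, 9, 15, 6, 33, 30]
Check each candidate:
40 ∈ A, 9 ∉ A, 15 ∈ A, 6 ∉ A, 33 ∉ A, 30 ∈ A
Count of candidates in A: 3

3


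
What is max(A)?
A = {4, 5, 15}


Set A = {4, 5, 15}
Elements in ascending order: 4, 5, 15
The largest element is 15.

15


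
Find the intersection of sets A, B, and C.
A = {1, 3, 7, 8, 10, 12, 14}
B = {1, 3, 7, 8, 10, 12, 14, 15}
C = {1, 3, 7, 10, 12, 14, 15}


Set A = {1, 3, 7, 8, 10, 12, 14}
Set B = {1, 3, 7, 8, 10, 12, 14, 15}
Set C = {1, 3, 7, 10, 12, 14, 15}
First, A ∩ B = {1, 3, 7, 8, 10, 12, 14}
Then, (A ∩ B) ∩ C = {1, 3, 7, 10, 12, 14}

{1, 3, 7, 10, 12, 14}


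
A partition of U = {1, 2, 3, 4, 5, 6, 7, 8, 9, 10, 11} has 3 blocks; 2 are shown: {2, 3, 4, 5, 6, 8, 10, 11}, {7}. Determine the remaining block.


U = {1, 2, 3, 4, 5, 6, 7, 8, 9, 10, 11}
Shown blocks: {2, 3, 4, 5, 6, 8, 10, 11}, {7}
A partition's blocks are pairwise disjoint and cover U, so the missing block = U \ (union of shown blocks).
Union of shown blocks: {2, 3, 4, 5, 6, 7, 8, 10, 11}
Missing block = U \ (union) = {1, 9}

{1, 9}


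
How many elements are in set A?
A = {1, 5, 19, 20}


Set A = {1, 5, 19, 20}
Listing elements: 1, 5, 19, 20
Counting: 4 elements
|A| = 4

4


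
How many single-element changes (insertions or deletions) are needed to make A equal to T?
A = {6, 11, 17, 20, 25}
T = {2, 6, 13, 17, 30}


Set A = {6, 11, 17, 20, 25}
Set T = {2, 6, 13, 17, 30}
Elements to remove from A (in A, not in T): {11, 20, 25} → 3 removals
Elements to add to A (in T, not in A): {2, 13, 30} → 3 additions
Total edits = 3 + 3 = 6

6


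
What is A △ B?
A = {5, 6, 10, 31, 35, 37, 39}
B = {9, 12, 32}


Set A = {5, 6, 10, 31, 35, 37, 39}
Set B = {9, 12, 32}
A △ B = (A \ B) ∪ (B \ A)
Elements in A but not B: {5, 6, 10, 31, 35, 37, 39}
Elements in B but not A: {9, 12, 32}
A △ B = {5, 6, 9, 10, 12, 31, 32, 35, 37, 39}

{5, 6, 9, 10, 12, 31, 32, 35, 37, 39}


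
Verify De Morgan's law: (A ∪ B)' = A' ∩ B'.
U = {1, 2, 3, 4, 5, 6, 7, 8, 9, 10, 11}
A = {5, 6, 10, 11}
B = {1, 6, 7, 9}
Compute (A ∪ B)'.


U = {1, 2, 3, 4, 5, 6, 7, 8, 9, 10, 11}
A = {5, 6, 10, 11}, B = {1, 6, 7, 9}
A ∪ B = {1, 5, 6, 7, 9, 10, 11}
(A ∪ B)' = U \ (A ∪ B) = {2, 3, 4, 8}
Verification via A' ∩ B': A' = {1, 2, 3, 4, 7, 8, 9}, B' = {2, 3, 4, 5, 8, 10, 11}
A' ∩ B' = {2, 3, 4, 8} ✓

{2, 3, 4, 8}


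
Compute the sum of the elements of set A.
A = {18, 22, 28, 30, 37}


Set A = {18, 22, 28, 30, 37}
Sum = 18 + 22 + 28 + 30 + 37 = 135

135


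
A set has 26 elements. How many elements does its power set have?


The set has 26 elements.
The power set contains all possible subsets.
|P(A)| = 2^|A| = 2^26 = 67108864

67108864


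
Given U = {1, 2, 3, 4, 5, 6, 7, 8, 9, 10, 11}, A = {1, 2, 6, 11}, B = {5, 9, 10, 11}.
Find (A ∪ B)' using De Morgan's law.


U = {1, 2, 3, 4, 5, 6, 7, 8, 9, 10, 11}
A = {1, 2, 6, 11}, B = {5, 9, 10, 11}
A ∪ B = {1, 2, 5, 6, 9, 10, 11}
(A ∪ B)' = U \ (A ∪ B) = {3, 4, 7, 8}
Verification via A' ∩ B': A' = {3, 4, 5, 7, 8, 9, 10}, B' = {1, 2, 3, 4, 6, 7, 8}
A' ∩ B' = {3, 4, 7, 8} ✓

{3, 4, 7, 8}


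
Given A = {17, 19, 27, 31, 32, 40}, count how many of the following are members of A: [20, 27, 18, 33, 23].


Set A = {17, 19, 27, 31, 32, 40}
Candidates: [20, 27, 18, 33, 23]
Check each candidate:
20 ∉ A, 27 ∈ A, 18 ∉ A, 33 ∉ A, 23 ∉ A
Count of candidates in A: 1

1


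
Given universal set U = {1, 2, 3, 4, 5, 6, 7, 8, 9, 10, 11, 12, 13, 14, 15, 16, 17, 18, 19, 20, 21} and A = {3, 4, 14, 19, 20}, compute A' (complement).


Universal set U = {1, 2, 3, 4, 5, 6, 7, 8, 9, 10, 11, 12, 13, 14, 15, 16, 17, 18, 19, 20, 21}
Set A = {3, 4, 14, 19, 20}
A' = U \ A = elements in U but not in A
Checking each element of U:
1 (not in A, include), 2 (not in A, include), 3 (in A, exclude), 4 (in A, exclude), 5 (not in A, include), 6 (not in A, include), 7 (not in A, include), 8 (not in A, include), 9 (not in A, include), 10 (not in A, include), 11 (not in A, include), 12 (not in A, include), 13 (not in A, include), 14 (in A, exclude), 15 (not in A, include), 16 (not in A, include), 17 (not in A, include), 18 (not in A, include), 19 (in A, exclude), 20 (in A, exclude), 21 (not in A, include)
A' = {1, 2, 5, 6, 7, 8, 9, 10, 11, 12, 13, 15, 16, 17, 18, 21}

{1, 2, 5, 6, 7, 8, 9, 10, 11, 12, 13, 15, 16, 17, 18, 21}


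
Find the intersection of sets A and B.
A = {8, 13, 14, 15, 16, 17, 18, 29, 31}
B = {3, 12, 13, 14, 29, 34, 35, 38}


Set A = {8, 13, 14, 15, 16, 17, 18, 29, 31}
Set B = {3, 12, 13, 14, 29, 34, 35, 38}
A ∩ B includes only elements in both sets.
Check each element of A against B:
8 ✗, 13 ✓, 14 ✓, 15 ✗, 16 ✗, 17 ✗, 18 ✗, 29 ✓, 31 ✗
A ∩ B = {13, 14, 29}

{13, 14, 29}


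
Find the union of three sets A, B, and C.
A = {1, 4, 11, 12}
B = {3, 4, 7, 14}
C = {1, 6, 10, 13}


Set A = {1, 4, 11, 12}
Set B = {3, 4, 7, 14}
Set C = {1, 6, 10, 13}
First, A ∪ B = {1, 3, 4, 7, 11, 12, 14}
Then, (A ∪ B) ∪ C = {1, 3, 4, 6, 7, 10, 11, 12, 13, 14}

{1, 3, 4, 6, 7, 10, 11, 12, 13, 14}


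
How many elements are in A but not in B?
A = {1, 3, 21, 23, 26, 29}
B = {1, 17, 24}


Set A = {1, 3, 21, 23, 26, 29}
Set B = {1, 17, 24}
A \ B = {3, 21, 23, 26, 29}
|A \ B| = 5

5


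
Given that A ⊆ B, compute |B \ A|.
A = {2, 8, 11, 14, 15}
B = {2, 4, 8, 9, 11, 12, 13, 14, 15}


Set A = {2, 8, 11, 14, 15}, |A| = 5
Set B = {2, 4, 8, 9, 11, 12, 13, 14, 15}, |B| = 9
Since A ⊆ B: B \ A = {4, 9, 12, 13}
|B| - |A| = 9 - 5 = 4

4


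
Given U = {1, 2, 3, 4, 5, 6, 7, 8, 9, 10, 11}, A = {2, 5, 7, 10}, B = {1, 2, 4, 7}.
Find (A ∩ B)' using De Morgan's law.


U = {1, 2, 3, 4, 5, 6, 7, 8, 9, 10, 11}
A = {2, 5, 7, 10}, B = {1, 2, 4, 7}
A ∩ B = {2, 7}
(A ∩ B)' = U \ (A ∩ B) = {1, 3, 4, 5, 6, 8, 9, 10, 11}
Verification via A' ∪ B': A' = {1, 3, 4, 6, 8, 9, 11}, B' = {3, 5, 6, 8, 9, 10, 11}
A' ∪ B' = {1, 3, 4, 5, 6, 8, 9, 10, 11} ✓

{1, 3, 4, 5, 6, 8, 9, 10, 11}


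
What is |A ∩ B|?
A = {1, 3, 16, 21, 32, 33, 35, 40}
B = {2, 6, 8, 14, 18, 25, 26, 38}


Set A = {1, 3, 16, 21, 32, 33, 35, 40}
Set B = {2, 6, 8, 14, 18, 25, 26, 38}
A ∩ B = {}
|A ∩ B| = 0

0


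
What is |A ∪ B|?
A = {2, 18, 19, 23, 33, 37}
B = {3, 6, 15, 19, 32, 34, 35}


Set A = {2, 18, 19, 23, 33, 37}, |A| = 6
Set B = {3, 6, 15, 19, 32, 34, 35}, |B| = 7
A ∩ B = {19}, |A ∩ B| = 1
|A ∪ B| = |A| + |B| - |A ∩ B| = 6 + 7 - 1 = 12

12


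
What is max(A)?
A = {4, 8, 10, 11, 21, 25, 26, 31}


Set A = {4, 8, 10, 11, 21, 25, 26, 31}
Elements in ascending order: 4, 8, 10, 11, 21, 25, 26, 31
The largest element is 31.

31


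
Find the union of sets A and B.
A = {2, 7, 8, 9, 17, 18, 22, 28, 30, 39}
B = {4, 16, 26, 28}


Set A = {2, 7, 8, 9, 17, 18, 22, 28, 30, 39}
Set B = {4, 16, 26, 28}
A ∪ B includes all elements in either set.
Elements from A: {2, 7, 8, 9, 17, 18, 22, 28, 30, 39}
Elements from B not already included: {4, 16, 26}
A ∪ B = {2, 4, 7, 8, 9, 16, 17, 18, 22, 26, 28, 30, 39}

{2, 4, 7, 8, 9, 16, 17, 18, 22, 26, 28, 30, 39}


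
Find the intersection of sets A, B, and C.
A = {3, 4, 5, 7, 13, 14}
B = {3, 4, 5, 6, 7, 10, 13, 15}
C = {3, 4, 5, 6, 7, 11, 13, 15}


Set A = {3, 4, 5, 7, 13, 14}
Set B = {3, 4, 5, 6, 7, 10, 13, 15}
Set C = {3, 4, 5, 6, 7, 11, 13, 15}
First, A ∩ B = {3, 4, 5, 7, 13}
Then, (A ∩ B) ∩ C = {3, 4, 5, 7, 13}

{3, 4, 5, 7, 13}


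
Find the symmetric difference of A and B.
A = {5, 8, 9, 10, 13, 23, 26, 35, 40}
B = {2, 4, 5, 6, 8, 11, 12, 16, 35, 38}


Set A = {5, 8, 9, 10, 13, 23, 26, 35, 40}
Set B = {2, 4, 5, 6, 8, 11, 12, 16, 35, 38}
A △ B = (A \ B) ∪ (B \ A)
Elements in A but not B: {9, 10, 13, 23, 26, 40}
Elements in B but not A: {2, 4, 6, 11, 12, 16, 38}
A △ B = {2, 4, 6, 9, 10, 11, 12, 13, 16, 23, 26, 38, 40}

{2, 4, 6, 9, 10, 11, 12, 13, 16, 23, 26, 38, 40}


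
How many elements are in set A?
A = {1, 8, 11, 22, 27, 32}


Set A = {1, 8, 11, 22, 27, 32}
Listing elements: 1, 8, 11, 22, 27, 32
Counting: 6 elements
|A| = 6

6


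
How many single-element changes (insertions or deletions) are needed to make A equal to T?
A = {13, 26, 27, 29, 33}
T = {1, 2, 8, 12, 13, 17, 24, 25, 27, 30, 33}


Set A = {13, 26, 27, 29, 33}
Set T = {1, 2, 8, 12, 13, 17, 24, 25, 27, 30, 33}
Elements to remove from A (in A, not in T): {26, 29} → 2 removals
Elements to add to A (in T, not in A): {1, 2, 8, 12, 17, 24, 25, 30} → 8 additions
Total edits = 2 + 8 = 10

10


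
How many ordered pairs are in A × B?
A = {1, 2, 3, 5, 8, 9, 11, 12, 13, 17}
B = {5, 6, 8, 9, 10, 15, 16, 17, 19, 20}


Set A = {1, 2, 3, 5, 8, 9, 11, 12, 13, 17} has 10 elements.
Set B = {5, 6, 8, 9, 10, 15, 16, 17, 19, 20} has 10 elements.
|A × B| = |A| × |B| = 10 × 10 = 100

100


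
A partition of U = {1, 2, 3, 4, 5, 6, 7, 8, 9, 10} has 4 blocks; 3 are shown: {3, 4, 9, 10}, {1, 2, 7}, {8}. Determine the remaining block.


U = {1, 2, 3, 4, 5, 6, 7, 8, 9, 10}
Shown blocks: {3, 4, 9, 10}, {1, 2, 7}, {8}
A partition's blocks are pairwise disjoint and cover U, so the missing block = U \ (union of shown blocks).
Union of shown blocks: {1, 2, 3, 4, 7, 8, 9, 10}
Missing block = U \ (union) = {5, 6}

{5, 6}


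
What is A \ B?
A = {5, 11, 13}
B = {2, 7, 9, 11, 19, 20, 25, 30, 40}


Set A = {5, 11, 13}
Set B = {2, 7, 9, 11, 19, 20, 25, 30, 40}
A \ B includes elements in A that are not in B.
Check each element of A:
5 (not in B, keep), 11 (in B, remove), 13 (not in B, keep)
A \ B = {5, 13}

{5, 13}


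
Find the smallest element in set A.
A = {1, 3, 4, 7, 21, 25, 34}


Set A = {1, 3, 4, 7, 21, 25, 34}
Elements in ascending order: 1, 3, 4, 7, 21, 25, 34
The smallest element is 1.

1


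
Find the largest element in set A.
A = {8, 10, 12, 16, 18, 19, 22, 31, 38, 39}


Set A = {8, 10, 12, 16, 18, 19, 22, 31, 38, 39}
Elements in ascending order: 8, 10, 12, 16, 18, 19, 22, 31, 38, 39
The largest element is 39.

39


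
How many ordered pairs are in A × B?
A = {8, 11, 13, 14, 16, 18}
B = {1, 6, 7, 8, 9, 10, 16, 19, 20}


Set A = {8, 11, 13, 14, 16, 18} has 6 elements.
Set B = {1, 6, 7, 8, 9, 10, 16, 19, 20} has 9 elements.
|A × B| = |A| × |B| = 6 × 9 = 54

54


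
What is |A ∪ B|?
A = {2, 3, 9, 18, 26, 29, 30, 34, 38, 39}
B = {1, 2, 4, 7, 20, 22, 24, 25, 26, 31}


Set A = {2, 3, 9, 18, 26, 29, 30, 34, 38, 39}, |A| = 10
Set B = {1, 2, 4, 7, 20, 22, 24, 25, 26, 31}, |B| = 10
A ∩ B = {2, 26}, |A ∩ B| = 2
|A ∪ B| = |A| + |B| - |A ∩ B| = 10 + 10 - 2 = 18

18


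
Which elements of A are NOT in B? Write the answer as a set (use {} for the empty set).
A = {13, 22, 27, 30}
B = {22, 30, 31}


Set A = {13, 22, 27, 30}
Set B = {22, 30, 31}
Check each element of A against B:
13 ∉ B (include), 22 ∈ B, 27 ∉ B (include), 30 ∈ B
Elements of A not in B: {13, 27}

{13, 27}


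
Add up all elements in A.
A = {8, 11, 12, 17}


Set A = {8, 11, 12, 17}
Sum = 8 + 11 + 12 + 17 = 48

48


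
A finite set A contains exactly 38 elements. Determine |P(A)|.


The set has 38 elements.
The power set contains all possible subsets.
|P(A)| = 2^|A| = 2^38 = 274877906944

274877906944


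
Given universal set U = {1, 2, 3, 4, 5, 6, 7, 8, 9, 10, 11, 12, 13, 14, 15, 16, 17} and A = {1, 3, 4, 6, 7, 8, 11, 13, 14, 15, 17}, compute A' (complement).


Universal set U = {1, 2, 3, 4, 5, 6, 7, 8, 9, 10, 11, 12, 13, 14, 15, 16, 17}
Set A = {1, 3, 4, 6, 7, 8, 11, 13, 14, 15, 17}
A' = U \ A = elements in U but not in A
Checking each element of U:
1 (in A, exclude), 2 (not in A, include), 3 (in A, exclude), 4 (in A, exclude), 5 (not in A, include), 6 (in A, exclude), 7 (in A, exclude), 8 (in A, exclude), 9 (not in A, include), 10 (not in A, include), 11 (in A, exclude), 12 (not in A, include), 13 (in A, exclude), 14 (in A, exclude), 15 (in A, exclude), 16 (not in A, include), 17 (in A, exclude)
A' = {2, 5, 9, 10, 12, 16}

{2, 5, 9, 10, 12, 16}


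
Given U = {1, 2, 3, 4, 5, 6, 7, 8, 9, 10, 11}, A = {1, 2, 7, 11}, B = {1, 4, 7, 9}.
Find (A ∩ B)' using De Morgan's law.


U = {1, 2, 3, 4, 5, 6, 7, 8, 9, 10, 11}
A = {1, 2, 7, 11}, B = {1, 4, 7, 9}
A ∩ B = {1, 7}
(A ∩ B)' = U \ (A ∩ B) = {2, 3, 4, 5, 6, 8, 9, 10, 11}
Verification via A' ∪ B': A' = {3, 4, 5, 6, 8, 9, 10}, B' = {2, 3, 5, 6, 8, 10, 11}
A' ∪ B' = {2, 3, 4, 5, 6, 8, 9, 10, 11} ✓

{2, 3, 4, 5, 6, 8, 9, 10, 11}


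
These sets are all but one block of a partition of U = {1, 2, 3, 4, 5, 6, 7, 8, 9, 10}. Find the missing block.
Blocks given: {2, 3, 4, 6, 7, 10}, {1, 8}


U = {1, 2, 3, 4, 5, 6, 7, 8, 9, 10}
Shown blocks: {2, 3, 4, 6, 7, 10}, {1, 8}
A partition's blocks are pairwise disjoint and cover U, so the missing block = U \ (union of shown blocks).
Union of shown blocks: {1, 2, 3, 4, 6, 7, 8, 10}
Missing block = U \ (union) = {5, 9}

{5, 9}


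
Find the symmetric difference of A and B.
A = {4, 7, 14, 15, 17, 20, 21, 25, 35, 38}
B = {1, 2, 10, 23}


Set A = {4, 7, 14, 15, 17, 20, 21, 25, 35, 38}
Set B = {1, 2, 10, 23}
A △ B = (A \ B) ∪ (B \ A)
Elements in A but not B: {4, 7, 14, 15, 17, 20, 21, 25, 35, 38}
Elements in B but not A: {1, 2, 10, 23}
A △ B = {1, 2, 4, 7, 10, 14, 15, 17, 20, 21, 23, 25, 35, 38}

{1, 2, 4, 7, 10, 14, 15, 17, 20, 21, 23, 25, 35, 38}


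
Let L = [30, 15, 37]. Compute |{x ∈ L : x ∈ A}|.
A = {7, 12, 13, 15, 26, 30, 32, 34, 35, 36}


Set A = {7, 12, 13, 15, 26, 30, 32, 34, 35, 36}
Candidates: [30, 15, 37]
Check each candidate:
30 ∈ A, 15 ∈ A, 37 ∉ A
Count of candidates in A: 2

2


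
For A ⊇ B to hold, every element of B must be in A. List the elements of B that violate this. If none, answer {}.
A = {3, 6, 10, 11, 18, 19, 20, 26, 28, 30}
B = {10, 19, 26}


Set A = {3, 6, 10, 11, 18, 19, 20, 26, 28, 30}
Set B = {10, 19, 26}
Check each element of B against A:
10 ∈ A, 19 ∈ A, 26 ∈ A
Elements of B not in A: {}

{}


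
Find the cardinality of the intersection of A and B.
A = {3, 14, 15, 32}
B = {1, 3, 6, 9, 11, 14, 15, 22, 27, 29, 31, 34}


Set A = {3, 14, 15, 32}
Set B = {1, 3, 6, 9, 11, 14, 15, 22, 27, 29, 31, 34}
A ∩ B = {3, 14, 15}
|A ∩ B| = 3

3


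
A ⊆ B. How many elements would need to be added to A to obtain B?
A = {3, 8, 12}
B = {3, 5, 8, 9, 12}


Set A = {3, 8, 12}, |A| = 3
Set B = {3, 5, 8, 9, 12}, |B| = 5
Since A ⊆ B: B \ A = {5, 9}
|B| - |A| = 5 - 3 = 2

2


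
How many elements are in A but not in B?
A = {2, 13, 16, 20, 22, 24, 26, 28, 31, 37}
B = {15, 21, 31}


Set A = {2, 13, 16, 20, 22, 24, 26, 28, 31, 37}
Set B = {15, 21, 31}
A \ B = {2, 13, 16, 20, 22, 24, 26, 28, 37}
|A \ B| = 9

9
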